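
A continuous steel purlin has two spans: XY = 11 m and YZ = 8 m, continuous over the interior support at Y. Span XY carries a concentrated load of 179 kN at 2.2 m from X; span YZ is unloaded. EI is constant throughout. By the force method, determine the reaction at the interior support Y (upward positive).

R_Y = 59.43 kN

Release continuity at Y by inserting a hinge; the redundant is the internal moment M_Y. The primary structure is two simply-supported spans XY and YZ.
End slopes at the hinge Y, treating each span as simply supported:
  span XY: point load 179 at a = 2.2: Pab(L + a)/(6LEI) = 693.1/EI
  relative rotation θ_0 = (693.1 + 0)/EI = 693.1/EI
A unit hogging moment at Y produces rotation L₁/(3EI) + L₂/(3EI) = 6.333/EI.
Compatibility: M_Y·(L₁+L₂)/(3EI) = θ_0, giving M_Y = 109.4 kN·m (hogging).
Span XY, ΣM about X with M_Y applied at Y: R_Y^{XY}·11 = 393.8 + 109.4, so R_Y^{XY} = 45.75 kN and R_X = 179 − 45.75 = 133.3 kN.
Span YZ, ΣM about Z: R_Y^{YZ}·8 = 0 + 109.4, so R_Y^{YZ} = 13.68 kN and R_Z = 0 − 13.68 = -13.68 kN.
R_Y = 45.75 + 13.68 = 59.43 kN.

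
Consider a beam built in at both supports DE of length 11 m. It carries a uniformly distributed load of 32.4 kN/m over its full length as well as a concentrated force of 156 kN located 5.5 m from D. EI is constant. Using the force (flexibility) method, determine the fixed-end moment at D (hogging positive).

Take the two fixed-end moments M_D, M_E as redundants; the released structure is the simple span DE.
End rotations of the released simple span under the applied load (×1/EI):
  at D: UDL 32.4: wL³/(24EI) = 1797/EI
  at E: UDL 32.4: wL³/(24EI) = 1797/EI
  at D: point load 156 at a = 5.5: Pab(L + b)/(6LEI) = 1180/EI
  at E: point load 156 at a = 5.5: Pab(L + a)/(6LEI) = 1180/EI
  θ_D0 = 2977/EI,  θ_E0 = 2977/EI
Flexibility coefficients: a unit moment at one end gives L/(3EI) there and L/(6EI) at the far end, so f₁₁ = f₂₂ = 3.667/EI and f₁₂ = f₂₁ = 1.833/EI.
Compatibility — zero rotation at each built-in end:
  3.667 M_D + 1.833 M_E = 2977
  1.833 M_D + 3.667 M_E = 2977
Solving the pair gives M_D = 541.2 kN·m and M_E = 541.2 kN·m (hogging).

M_D = 541.2 kN·m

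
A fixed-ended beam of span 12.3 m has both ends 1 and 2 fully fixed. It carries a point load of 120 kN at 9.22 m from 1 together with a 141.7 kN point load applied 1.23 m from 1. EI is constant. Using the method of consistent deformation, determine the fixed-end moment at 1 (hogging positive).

M_1 = 210.6 kN·m

Take the two fixed-end moments M_1, M_2 as redundants; the released structure is the simple span 12.
Simple-span end rotations at 1 and 2 under the given loads:
  at 1: point load 120 at a = 9.22: Pab(L + b)/(6LEI) = 710.2/EI
  at 2: point load 120 at a = 9.22: Pab(L + a)/(6LEI) = 993.7/EI
  at 1: point load 141.7 at a = 1.23: Pab(L + b)/(6LEI) = 611/EI
  at 2: point load 141.7 at a = 1.23: Pab(L + a)/(6LEI) = 353.7/EI
  θ_10 = 1321/EI,  θ_20 = 1347/EI
Flexibility coefficients: a unit moment at one end gives L/(3EI) there and L/(6EI) at the far end, so f₁₁ = f₂₂ = 4.1/EI and f₁₂ = f₂₁ = 2.05/EI.
Compatibility — zero rotation at each built-in end:
  4.1 M_1 + 2.05 M_2 = 1321
  2.05 M_1 + 4.1 M_2 = 1347
Solving the pair gives M_1 = 210.6 kN·m and M_2 = 223.4 kN·m (hogging).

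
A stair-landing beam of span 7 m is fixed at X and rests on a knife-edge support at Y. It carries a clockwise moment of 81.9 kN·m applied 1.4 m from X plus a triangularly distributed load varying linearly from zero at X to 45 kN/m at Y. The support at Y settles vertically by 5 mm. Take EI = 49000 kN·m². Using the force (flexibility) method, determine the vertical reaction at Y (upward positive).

Remove the prop at Y; the released (primary) structure is a cantilever built in at X.
Deflection at Y on the released cantilever, summing each load's contribution:
  clockwise couple 81.9 at a = 1.4: M₀a(2L − a)/(2EI) = 722.4/EI
  triangular load, peak 45 at the free end: 11w₀L⁴/(120EI) = 9904/EI
  δ_0 = 10626/EI
Flexibility coefficient — unit upward force at Y: δ_{YY} = L³/(3EI) = 114.3/EI.
With EI = 49000 kN·m²: δ_0 = 0.21687 m and δ_{YY} = 0.002333 m/kN.
Compatibility — the beam at Y must follow the support down by 0.005 m: δ_0 − R_Y·δ_{YY} = 0.005, so R_Y = (0.21687 − 0.005)/0.002333 = 90.8 kN.

R_Y = 90.8 kN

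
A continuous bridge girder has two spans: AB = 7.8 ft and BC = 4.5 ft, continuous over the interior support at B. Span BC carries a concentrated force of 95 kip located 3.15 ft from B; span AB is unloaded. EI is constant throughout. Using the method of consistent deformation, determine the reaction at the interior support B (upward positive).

Release continuity at B by inserting a hinge; the redundant is the internal moment M_B. The primary structure is two simply-supported spans AB and BC.
Discontinuity in slope at B on the released structure — sum the simple-span end rotations:
  span BC: point load 95 at a = 3.15: Pab(L + b)/(6LEI) = 87.53/EI
  relative rotation θ_0 = (0 + 87.53)/EI = 87.53/EI
A unit hogging moment at B produces rotation L₁/(3EI) + L₂/(3EI) = 4.1/EI.
Slope continuity at B: θ_0 = M_B·4.1/EI, so M_B = 87.53/4.1 = 21.35 kip·ft (hogging).
Span AB, ΣM about A with M_B applied at B: R_B^{AB}·7.8 = 0 + 21.35, so R_B^{AB} = 2.737 kip and R_A = 0 − 2.737 = -2.737 kip.
Span BC, ΣM about C: R_B^{BC}·4.5 = 128.2 + 21.35, so R_B^{BC} = 33.24 kip and R_C = 95 − 33.24 = 61.76 kip.
R_B = 2.737 + 33.24 = 35.98 kip.

R_B = 35.98 kip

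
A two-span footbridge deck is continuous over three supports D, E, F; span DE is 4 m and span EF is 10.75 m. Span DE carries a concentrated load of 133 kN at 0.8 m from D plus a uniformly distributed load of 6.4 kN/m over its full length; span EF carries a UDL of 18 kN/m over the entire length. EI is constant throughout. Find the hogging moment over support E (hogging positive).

M_E = 206.8 kN·m

Take M_E as the redundant. Released structure: two simple spans DE and EF with a hinge at E.
Rotations at E on the released spans (each span's end-slope, ×1/EI):
  span DE: point load 133 at a = 0.8: Pab(L + a)/(6LEI) = 68.1/EI
  span DE: UDL 6.4: wL³/(24EI) = 17.07/EI
  span EF: UDL 18: wL³/(24EI) = 931.7/EI
  relative rotation θ_0 = (85.16 + 931.7)/EI = 1017/EI
A unit hogging moment at E produces rotation L₁/(3EI) + L₂/(3EI) = 4.917/EI.
Slope continuity at E: θ_0 = M_E·4.917/EI, so M_E = 1017/4.917 = 206.8 kN·m (hogging).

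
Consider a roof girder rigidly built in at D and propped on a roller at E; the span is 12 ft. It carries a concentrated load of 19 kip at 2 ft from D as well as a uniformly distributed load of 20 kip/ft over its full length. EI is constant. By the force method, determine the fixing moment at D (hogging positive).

Release the roller at E. Primary structure: cantilever fixed at D.
Downward deflection at the released point E due to the loads:
  point load 19 at a = 2: Pa²(3L − a)/(6EI) = 430.7/EI
  UDL 20: wL⁴/(8EI) = 51840/EI
  δ_0 = 52271/EI
Tip deflection under a unit load at E: L³/(3EI) = 576/EI.
Compatibility at E: δ_0 − R_E·δ_{EE} = 0, so R_E = 52271/576 = 90.75 kip.
Moment equilibrium about D: M_D = Σ(load moments about D) − R_E·L = 1478 − 90.75×12 = 389 kip·ft.

M_D = 389 kip·ft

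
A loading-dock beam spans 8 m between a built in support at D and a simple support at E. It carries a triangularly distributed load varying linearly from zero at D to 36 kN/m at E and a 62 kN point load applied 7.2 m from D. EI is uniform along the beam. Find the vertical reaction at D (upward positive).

Take the reaction at E as the redundant and release it; the primary structure is a cantilever fixed at D.
Free-end deflection of the primary structure under the applied loading (downward +):
  triangular load, peak 36 at the free end: 11w₀L⁴/(120EI) = 13517/EI
  point load 62 at a = 7.2: Pa²(3L − a)/(6EI) = 8999/EI
  δ_0 = 22516/EI
Flexibility coefficient — unit upward force at E: δ_{EE} = L³/(3EI) = 170.7/EI.
Compatibility at E: δ_0 − R_E·δ_{EE} = 0, so R_E = 22516/170.7 = 131.9 kN.
Vertical equilibrium: R_D = ΣP − R_E = 206 − 131.9 = 74.07 kN.

R_D = 74.07 kN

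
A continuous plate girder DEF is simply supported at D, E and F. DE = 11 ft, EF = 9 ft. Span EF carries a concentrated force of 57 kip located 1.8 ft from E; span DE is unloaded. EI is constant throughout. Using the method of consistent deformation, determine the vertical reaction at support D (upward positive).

Take M_E as the redundant. Released structure: two simple spans DE and EF with a hinge at E.
Rotations at E on the released spans (each span's end-slope, ×1/EI):
  span EF: point load 57 at a = 1.8: Pab(L + b)/(6LEI) = 221.6/EI
  relative rotation θ_0 = (0 + 221.6)/EI = 221.6/EI
A unit hogging moment at E produces rotation L₁/(3EI) + L₂/(3EI) = 6.667/EI.
Slope continuity at E: θ_0 = M_E·6.667/EI, so M_E = 221.6/6.667 = 33.24 kip·ft (hogging).
Span DE, ΣM about D with M_E applied at E: R_E^{DE}·11 = 0 + 33.24, so R_E^{DE} = 3.022 kip and R_D = 0 − 3.022 = -3.022 kip.

R_D = -3.022 kip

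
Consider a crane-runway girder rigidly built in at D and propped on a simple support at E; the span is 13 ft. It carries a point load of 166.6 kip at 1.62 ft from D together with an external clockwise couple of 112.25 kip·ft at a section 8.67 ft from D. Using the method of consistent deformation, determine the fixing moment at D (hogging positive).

M_D = 184.1 kip·ft

Take the reaction at E as the redundant and release it; the primary structure is a cantilever fixed at D.
Downward deflection at the released point E due to the loads:
  point load 166.6 at a = 1.62: Pa²(3L − a)/(6EI) = 2724/EI
  clockwise couple 112.25 at a = 8.67: M₀a(2L − a)/(2EI) = 8433/EI
  δ_0 = 11157/EI
Flexibility coefficient — unit upward force at E: δ_{EE} = L³/(3EI) = 732.3/EI.
The prop prevents deflection at E: R_E = δ_0/δ_{EE} = 11157/732.3 = 15.23 kip.
Moment equilibrium about D: M_D = Σ(load moments about D) − R_E·L = 382.1 − 15.23×13 = 184.1 kip·ft.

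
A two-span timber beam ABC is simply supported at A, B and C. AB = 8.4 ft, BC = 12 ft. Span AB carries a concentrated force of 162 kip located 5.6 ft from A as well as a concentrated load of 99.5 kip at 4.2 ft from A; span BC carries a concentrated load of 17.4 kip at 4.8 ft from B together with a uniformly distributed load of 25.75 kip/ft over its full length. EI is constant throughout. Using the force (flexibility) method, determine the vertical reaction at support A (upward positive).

Insert a hinge at B; M_B is the redundant, and each span becomes simply supported.
Discontinuity in slope at B on the released structure — sum the simple-span end rotations:
  span AB: point load 162 at a = 5.6: Pab(L + a)/(6LEI) = 705.6/EI
  span AB: point load 99.5 at a = 4.2: Pab(L + a)/(6LEI) = 438.8/EI
  span BC: point load 17.4 at a = 4.8: Pab(L + b)/(6LEI) = 160.4/EI
  span BC: UDL 25.75: wL³/(24EI) = 1854/EI
  relative rotation θ_0 = (1144 + 2014)/EI = 3159/EI
A unit hogging moment at B produces rotation L₁/(3EI) + L₂/(3EI) = 6.8/EI.
Compatibility: M_B·(L₁+L₂)/(3EI) = θ_0, giving M_B = 464.5 kip·ft (hogging).
Span AB, ΣM about A with M_B applied at B: R_B^{AB}·8.4 = 1325 + 464.5, so R_B^{AB} = 213.1 kip and R_A = 261.5 − 213.1 = 48.45 kip.

R_A = 48.45 kip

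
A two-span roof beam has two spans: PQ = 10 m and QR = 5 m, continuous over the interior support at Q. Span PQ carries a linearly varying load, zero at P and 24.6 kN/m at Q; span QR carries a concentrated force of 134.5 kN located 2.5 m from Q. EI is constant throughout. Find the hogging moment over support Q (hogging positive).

Release continuity at Q by inserting a hinge; the redundant is the internal moment M_Q. The primary structure is two simply-supported spans PQ and QR.
Rotations at Q on the released spans (each span's end-slope, ×1/EI):
  span PQ: triangular load, peak 24.6: w₀L³/(45EI) = 546.7/EI
  span QR: point load 134.5 at a = 2.5: Pab(L + b)/(6LEI) = 210.2/EI
  relative rotation θ_0 = (546.7 + 210.2)/EI = 756.8/EI
A unit hogging moment at Q produces rotation L₁/(3EI) + L₂/(3EI) = 5/EI.
Compatibility: M_Q·(L₁+L₂)/(3EI) = θ_0, giving M_Q = 151.4 kN·m (hogging).

M_Q = 151.4 kN·m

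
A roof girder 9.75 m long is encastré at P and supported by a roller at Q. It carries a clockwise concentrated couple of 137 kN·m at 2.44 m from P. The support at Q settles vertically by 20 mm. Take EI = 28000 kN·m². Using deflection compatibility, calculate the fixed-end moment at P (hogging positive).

Choose R_Q as the redundant. The primary structure is the cantilever fixed at P.
Primary-structure tip deflection at Q by superposition:
  clockwise couple 137 at a = 2.44: M₀a(2L − a)/(2EI) = 2851/EI
Tip deflection under a unit load at Q: L³/(3EI) = 309/EI.
With EI = 28000 kN·m²: δ_0 = 0.10184 m and δ_{QQ} = 0.011034 m/kN.
Compatibility — the beam at Q must follow the support down by 0.02 m: δ_0 − R_Q·δ_{QQ} = 0.02, so R_Q = (0.10184 − 0.02)/0.011034 = 7.417 kN.
Moment equilibrium about P: M_P = Σ(load moments about P) − R_Q·L = 137 − 7.417×9.75 = 64.69 kN·m.

M_P = 64.69 kN·m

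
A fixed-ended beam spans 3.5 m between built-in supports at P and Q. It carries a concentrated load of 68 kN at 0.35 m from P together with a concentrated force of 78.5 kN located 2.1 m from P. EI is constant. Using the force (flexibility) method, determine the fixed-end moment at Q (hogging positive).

M_Q = 41.71 kN·m

Take the two fixed-end moments M_P, M_Q as redundants; the released structure is the simple span PQ.
End rotations of the released simple span under the applied load (×1/EI):
  at P: point load 68 at a = 0.35: Pab(L + b)/(6LEI) = 23.74/EI
  at Q: point load 68 at a = 0.35: Pab(L + a)/(6LEI) = 13.74/EI
  at P: point load 78.5 at a = 2.1: Pab(L + b)/(6LEI) = 53.85/EI
  at Q: point load 78.5 at a = 2.1: Pab(L + a)/(6LEI) = 61.54/EI
  θ_P0 = 77.59/EI,  θ_Q0 = 75.29/EI
Flexibility coefficients: a unit moment at one end gives L/(3EI) there and L/(6EI) at the far end, so f₁₁ = f₂₂ = 1.167/EI and f₁₂ = f₂₁ = 0.5833/EI.
Compatibility — zero rotation at each built-in end:
  1.167 M_P + 0.5833 M_Q = 77.59
  0.5833 M_P + 1.167 M_Q = 75.29
Solving the pair gives M_P = 45.65 kN·m and M_Q = 41.71 kN·m (hogging).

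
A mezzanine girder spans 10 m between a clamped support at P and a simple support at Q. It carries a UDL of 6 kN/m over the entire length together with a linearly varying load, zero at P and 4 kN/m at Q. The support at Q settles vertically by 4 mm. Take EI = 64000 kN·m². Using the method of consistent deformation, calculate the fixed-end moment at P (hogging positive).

M_P = 106 kN·m

Release the roller at Q. Primary structure: cantilever fixed at P.
Downward deflection at the released point Q due to the loads:
  UDL 6: wL⁴/(8EI) = 7500/EI
  triangular load, peak 4 at the free end: 11w₀L⁴/(120EI) = 3667/EI
  δ_0 = 11167/EI
Flexibility coefficient — unit upward force at Q: δ_{QQ} = L³/(3EI) = 333.3/EI.
With EI = 64000 kN·m²: δ_0 = 0.17448 m and δ_{QQ} = 0.005208 m/kN.
Compatibility — the beam at Q must follow the support down by 0.004 m: δ_0 − R_Q·δ_{QQ} = 0.004, so R_Q = (0.17448 − 0.004)/0.005208 = 32.73 kN.
Moment equilibrium about P: M_P = Σ(load moments about P) − R_Q·L = 433.3 − 32.73×10 = 106 kN·m.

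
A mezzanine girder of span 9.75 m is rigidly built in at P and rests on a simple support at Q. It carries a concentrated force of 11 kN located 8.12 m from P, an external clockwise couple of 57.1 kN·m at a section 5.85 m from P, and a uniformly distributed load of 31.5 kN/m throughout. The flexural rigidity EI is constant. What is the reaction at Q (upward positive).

Release the roller at Q. Primary structure: cantilever fixed at P.
Deflection at Q on the released cantilever, summing each load's contribution:
  point load 11 at a = 8.12: Pa²(3L − a)/(6EI) = 2554/EI
  clockwise couple 57.1 at a = 5.85: M₀a(2L − a)/(2EI) = 2280/EI
  UDL 31.5: wL⁴/(8EI) = 35583/EI
  δ_0 = 40417/EI
Tip deflection under a unit load at Q: L³/(3EI) = 309/EI.
The prop prevents deflection at Q: R_Q = δ_0/δ_{QQ} = 40417/309 = 130.8 kN.

R_Q = 130.8 kN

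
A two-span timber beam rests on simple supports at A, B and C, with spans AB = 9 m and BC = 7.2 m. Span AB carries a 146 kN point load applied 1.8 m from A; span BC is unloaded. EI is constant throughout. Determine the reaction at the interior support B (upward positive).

R_B = 46.72 kN

Take M_B as the redundant. Released structure: two simple spans AB and BC with a hinge at B.
Discontinuity in slope at B on the released structure — sum the simple-span end rotations:
  span AB: point load 146 at a = 1.8: Pab(L + a)/(6LEI) = 378.4/EI
  relative rotation θ_0 = (378.4 + 0)/EI = 378.4/EI
A unit hogging moment at B produces rotation L₁/(3EI) + L₂/(3EI) = 5.4/EI.
Compatibility: M_B·(L₁+L₂)/(3EI) = θ_0, giving M_B = 70.08 kN·m (hogging).
Span AB, ΣM about A with M_B applied at B: R_B^{AB}·9 = 262.8 + 70.08, so R_B^{AB} = 36.99 kN and R_A = 146 − 36.99 = 109 kN.
Span BC, ΣM about C: R_B^{BC}·7.2 = 0 + 70.08, so R_B^{BC} = 9.733 kN and R_C = 0 − 9.733 = -9.733 kN.
R_B = 36.99 + 9.733 = 46.72 kN.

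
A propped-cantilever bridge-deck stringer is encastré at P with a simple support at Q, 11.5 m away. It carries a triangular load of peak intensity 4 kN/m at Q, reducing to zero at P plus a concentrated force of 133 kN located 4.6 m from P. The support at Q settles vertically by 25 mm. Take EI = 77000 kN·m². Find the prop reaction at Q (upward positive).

R_Q = 36.52 kN

Choose R_Q as the redundant. The primary structure is the cantilever fixed at P.
Downward deflection at the released point Q due to the loads:
  triangular load, peak 4 at the free end: 11w₀L⁴/(120EI) = 6413/EI
  point load 133 at a = 4.6: Pa²(3L − a)/(6EI) = 14024/EI
  δ_0 = 20438/EI
Tip deflection under a unit load at Q: L³/(3EI) = 507/EI.
With EI = 77000 kN·m²: δ_0 = 0.26542 m and δ_{QQ} = 0.006584 m/kN.
Compatibility — the beam at Q must follow the support down by 0.025 m: δ_0 − R_Q·δ_{QQ} = 0.025, so R_Q = (0.26542 − 0.025)/0.006584 = 36.52 kN.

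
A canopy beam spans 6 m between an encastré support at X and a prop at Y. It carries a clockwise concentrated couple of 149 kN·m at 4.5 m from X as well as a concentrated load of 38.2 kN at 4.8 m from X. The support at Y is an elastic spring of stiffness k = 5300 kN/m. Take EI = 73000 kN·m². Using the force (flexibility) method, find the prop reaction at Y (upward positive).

Choose R_Y as the redundant. The primary structure is the cantilever fixed at X.
Primary-structure tip deflection at Y by superposition:
  clockwise couple 149 at a = 4.5: M₀a(2L − a)/(2EI) = 2514/EI
  point load 38.2 at a = 4.8: Pa²(3L − a)/(6EI) = 1936/EI
  δ_0 = 4451/EI
Tip deflection under a unit load at Y: L³/(3EI) = 72/EI.
With EI = 73000 kN·m²: δ_0 = 0.060968 m and δ_{YY} = 0.000986 m/kN.
Compatibility — the spring shortens by R_Y/k under the reaction it provides: δ_0 − R_Y·δ_{YY} = R_Y/k. With 1/k = 0.000189 m/kN, R_Y = δ_0 / (δ_{YY} + 1/k) = 0.060968 / (0.000986 + 0.000189) = 51.89 kN.

R_Y = 51.89 kN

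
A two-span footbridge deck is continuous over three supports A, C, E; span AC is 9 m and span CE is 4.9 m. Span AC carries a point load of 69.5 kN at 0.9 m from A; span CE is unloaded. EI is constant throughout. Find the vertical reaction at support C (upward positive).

R_C = 13.27 kN

Insert a hinge at C; M_C is the redundant, and each span becomes simply supported.
Rotations at C on the released spans (each span's end-slope, ×1/EI):
  span AC: point load 69.5 at a = 0.9: Pab(L + a)/(6LEI) = 92.89/EI
  relative rotation θ_0 = (92.89 + 0)/EI = 92.89/EI
A unit hogging moment at C produces rotation L₁/(3EI) + L₂/(3EI) = 4.633/EI.
Slope continuity at C: θ_0 = M_C·4.633/EI, so M_C = 92.89/4.633 = 20.05 kN·m (hogging).
Span AC, ΣM about A with M_C applied at C: R_C^{AC}·9 = 62.55 + 20.05, so R_C^{AC} = 9.178 kN and R_A = 69.5 − 9.178 = 60.32 kN.
Span CE, ΣM about E: R_C^{CE}·4.9 = 0 + 20.05, so R_C^{CE} = 4.091 kN and R_E = 0 − 4.091 = -4.091 kN.
R_C = 9.178 + 4.091 = 13.27 kN.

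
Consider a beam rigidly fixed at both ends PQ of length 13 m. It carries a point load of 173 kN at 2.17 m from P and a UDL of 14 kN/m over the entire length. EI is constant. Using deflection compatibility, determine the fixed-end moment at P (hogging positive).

Take the two fixed-end moments M_P, M_Q as redundants; the released structure is the simple span PQ.
End rotations of the released simple span under the applied load (×1/EI):
  at P: point load 173 at a = 2.17: Pab(L + b)/(6LEI) = 1242/EI
  at Q: point load 173 at a = 2.17: Pab(L + a)/(6LEI) = 790.7/EI
  at P: UDL 14: wL³/(24EI) = 1282/EI
  at Q: UDL 14: wL³/(24EI) = 1282/EI
  θ_P0 = 2524/EI,  θ_Q0 = 2072/EI
Flexibility coefficients: a unit moment at one end gives L/(3EI) there and L/(6EI) at the far end, so f₁₁ = f₂₂ = 4.333/EI and f₁₂ = f₂₁ = 2.167/EI.
Compatibility — zero rotation at each built-in end:
  4.333 M_P + 2.167 M_Q = 2524
  2.167 M_P + 4.333 M_Q = 2072
Solving the pair gives M_P = 457.7 kN·m and M_Q = 249.4 kN·m (hogging).

M_P = 457.7 kN·m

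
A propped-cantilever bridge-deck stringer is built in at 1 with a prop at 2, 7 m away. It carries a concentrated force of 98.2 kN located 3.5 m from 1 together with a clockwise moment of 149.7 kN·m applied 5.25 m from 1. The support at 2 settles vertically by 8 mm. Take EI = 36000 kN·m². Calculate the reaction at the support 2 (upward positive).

R_2 = 58.24 kN

Remove the prop at 2; the released (primary) structure is a cantilever built in at 1.
Deflection at 2 on the released cantilever, summing each load's contribution:
  point load 98.2 at a = 3.5: Pa²(3L − a)/(6EI) = 3509/EI
  clockwise couple 149.7 at a = 5.25: M₀a(2L − a)/(2EI) = 3438/EI
  δ_0 = 6947/EI
Tip deflection under a unit load at 2: L³/(3EI) = 114.3/EI.
With EI = 36000 kN·m²: δ_0 = 0.19297 m and δ_{22} = 0.003176 m/kN.
Compatibility — the beam at 2 must follow the support down by 0.008 m: δ_0 − R_2·δ_{22} = 0.008, so R_2 = (0.19297 − 0.008)/0.003176 = 58.24 kN.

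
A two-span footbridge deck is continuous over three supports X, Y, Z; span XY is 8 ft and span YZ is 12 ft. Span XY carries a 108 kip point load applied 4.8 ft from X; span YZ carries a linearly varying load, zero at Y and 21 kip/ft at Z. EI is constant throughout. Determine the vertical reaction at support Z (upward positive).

Insert a hinge at Y; M_Y is the redundant, and each span becomes simply supported.
Discontinuity in slope at Y on the released structure — sum the simple-span end rotations:
  span XY: point load 108 at a = 4.8: Pab(L + a)/(6LEI) = 442.4/EI
  span YZ: triangular load, peak 21: 7w₀L³/(360EI) = 705.6/EI
  relative rotation θ_0 = (442.4 + 705.6)/EI = 1148/EI
A unit hogging moment at Y produces rotation L₁/(3EI) + L₂/(3EI) = 6.667/EI.
Compatibility: M_Y·(L₁+L₂)/(3EI) = θ_0, giving M_Y = 172.2 kip·ft (hogging).
Span YZ, ΣM about Z: R_Y^{YZ}·12 = 504 + 172.2, so R_Y^{YZ} = 56.35 kip and R_Z = 126 − 56.35 = 69.65 kip.

R_Z = 69.65 kip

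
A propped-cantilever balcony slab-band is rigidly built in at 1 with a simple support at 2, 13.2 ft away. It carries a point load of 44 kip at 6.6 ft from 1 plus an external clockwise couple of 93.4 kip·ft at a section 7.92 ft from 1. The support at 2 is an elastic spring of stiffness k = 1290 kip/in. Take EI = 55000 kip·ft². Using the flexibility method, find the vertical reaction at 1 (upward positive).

Remove the prop at 2; the released (primary) structure is a cantilever built in at 1.
Primary-structure tip deflection at 2 by superposition:
  point load 44 at a = 6.6: Pa²(3L − a)/(6EI) = 10542/EI
  clockwise couple 93.4 at a = 7.92: M₀a(2L − a)/(2EI) = 6835/EI
  δ_0 = 17377/EI
Flexibility coefficient — unit upward force at 2: δ_{22} = L³/(3EI) = 766.7/EI.
With EI = 55000 kip·ft²: δ_0 = 0.31594 ft and δ_{22} = 0.013939 ft/kip.
Compatibility — the spring shortens by R_2/k under the reaction it provides: δ_0 − R_2·δ_{22} = R_2/k. With 1/k = 1/(1290×12) ft/kip = 0.000065 ft/kip, R_2 = δ_0 / (δ_{22} + 1/k) = 0.31594 / (0.013939 + 0.000065) = 22.56 kip.
Vertical equilibrium: R_1 = ΣP − R_2 = 44 − 22.56 = 21.44 kip.

R_1 = 21.44 kip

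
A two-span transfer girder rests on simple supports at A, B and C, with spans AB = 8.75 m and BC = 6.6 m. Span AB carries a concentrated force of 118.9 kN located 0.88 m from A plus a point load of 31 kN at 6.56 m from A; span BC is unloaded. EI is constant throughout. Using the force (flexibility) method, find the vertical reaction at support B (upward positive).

Release continuity at B by inserting a hinge; the redundant is the internal moment M_B. The primary structure is two simply-supported spans AB and BC.
Rotations at B on the released spans (each span's end-slope, ×1/EI):
  span AB: point load 118.9 at a = 0.88: Pab(L + a)/(6LEI) = 151/EI
  span AB: point load 31 at a = 6.56: Pab(L + a)/(6LEI) = 129.9/EI
  relative rotation θ_0 = (280.9 + 0)/EI = 280.9/EI
A unit hogging moment at B produces rotation L₁/(3EI) + L₂/(3EI) = 5.117/EI.
Slope continuity at B: θ_0 = M_B·5.117/EI, so M_B = 280.9/5.117 = 54.9 kN·m (hogging).
Span AB, ΣM about A with M_B applied at B: R_B^{AB}·8.75 = 308 + 54.9, so R_B^{AB} = 41.47 kN and R_A = 149.9 − 41.47 = 108.4 kN.
Span BC, ΣM about C: R_B^{BC}·6.6 = 0 + 54.9, so R_B^{BC} = 8.319 kN and R_C = 0 − 8.319 = -8.319 kN.
R_B = 41.47 + 8.319 = 49.79 kN.

R_B = 49.79 kN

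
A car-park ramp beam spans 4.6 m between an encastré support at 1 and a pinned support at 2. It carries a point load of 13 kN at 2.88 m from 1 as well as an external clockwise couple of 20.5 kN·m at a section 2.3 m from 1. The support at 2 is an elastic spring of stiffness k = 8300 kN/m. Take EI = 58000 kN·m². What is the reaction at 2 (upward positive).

Choose R_2 as the redundant. The primary structure is the cantilever fixed at 1.
Deflection at 2 on the released cantilever, summing each load's contribution:
  point load 13 at a = 2.88: Pa²(3L − a)/(6EI) = 196.2/EI
  clockwise couple 20.5 at a = 2.3: M₀a(2L − a)/(2EI) = 162.7/EI
  δ_0 = 358.9/EI
Tip deflection under a unit load at 2: L³/(3EI) = 32.45/EI.
With EI = 58000 kN·m²: δ_0 = 0.006188 m and δ_{22} = 0.000559 m/kN.
Compatibility — the spring shortens by R_2/k under the reaction it provides: δ_0 − R_2·δ_{22} = R_2/k. With 1/k = 0.00012 m/kN, R_2 = δ_0 / (δ_{22} + 1/k) = 0.006188 / (0.000559 + 0.00012) = 9.102 kN.

R_2 = 9.102 kN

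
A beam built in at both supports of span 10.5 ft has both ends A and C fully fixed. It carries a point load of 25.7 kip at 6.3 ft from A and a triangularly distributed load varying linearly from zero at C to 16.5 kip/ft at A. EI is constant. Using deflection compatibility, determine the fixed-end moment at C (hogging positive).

M_C = 99.5 kip·ft

Take the two fixed-end moments M_A, M_C as redundants; the released structure is the simple span AC.
End rotations of the released simple span under the applied load (×1/EI):
  at A: point load 25.7 at a = 6.3: Pab(L + b)/(6LEI) = 158.7/EI
  at C: point load 25.7 at a = 6.3: Pab(L + a)/(6LEI) = 181.3/EI
  at A: triangular load, peak 16.5: w₀L³/(45EI) = 424.5/EI
  at C: triangular load, peak 16.5: 7w₀L³/(360EI) = 371.4/EI
  θ_A0 = 583.1/EI,  θ_C0 = 552.7/EI
Flexibility coefficients: a unit moment at one end gives L/(3EI) there and L/(6EI) at the far end, so f₁₁ = f₂₂ = 3.5/EI and f₁₂ = f₂₁ = 1.75/EI.
Compatibility — zero rotation at each built-in end:
  3.5 M_A + 1.75 M_C = 583.1
  1.75 M_A + 3.5 M_C = 552.7
Solving the pair gives M_A = 116.9 kip·ft and M_C = 99.5 kip·ft (hogging).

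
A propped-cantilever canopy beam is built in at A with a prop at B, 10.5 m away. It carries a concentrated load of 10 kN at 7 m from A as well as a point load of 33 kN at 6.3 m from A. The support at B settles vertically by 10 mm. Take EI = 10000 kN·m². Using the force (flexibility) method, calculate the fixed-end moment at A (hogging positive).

Choose R_B as the redundant. The primary structure is the cantilever fixed at A.
Primary-structure tip deflection at B by superposition:
  point load 10 at a = 7: Pa²(3L − a)/(6EI) = 2001/EI
  point load 33 at a = 6.3: Pa²(3L − a)/(6EI) = 5501/EI
  δ_0 = 7502/EI
Flexibility coefficient — unit upward force at B: δ_{BB} = L³/(3EI) = 385.9/EI.
With EI = 10000 kN·m²: δ_0 = 0.75019 m and δ_{BB} = 0.038587 m/kN.
Compatibility — the beam at B must follow the support down by 0.01 m: δ_0 − R_B·δ_{BB} = 0.01, so R_B = (0.75019 − 0.01)/0.038587 = 19.18 kN.
Moment equilibrium about A: M_A = Σ(load moments about A) − R_B·L = 277.9 − 19.18×10.5 = 76.49 kN·m.

M_A = 76.49 kN·m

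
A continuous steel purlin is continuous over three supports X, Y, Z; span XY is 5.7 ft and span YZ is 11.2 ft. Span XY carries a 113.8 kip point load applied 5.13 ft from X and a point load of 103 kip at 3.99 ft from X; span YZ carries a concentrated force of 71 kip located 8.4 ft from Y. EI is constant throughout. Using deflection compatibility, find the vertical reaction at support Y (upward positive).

R_Y = 222.9 kip

Release continuity at Y by inserting a hinge; the redundant is the internal moment M_Y. The primary structure is two simply-supported spans XY and YZ.
Rotations at Y on the released spans (each span's end-slope, ×1/EI):
  span XY: point load 113.8 at a = 5.13: Pab(L + a)/(6LEI) = 105.4/EI
  span XY: point load 103 at a = 3.99: Pab(L + a)/(6LEI) = 199.1/EI
  span YZ: point load 71 at a = 8.4: Pab(L + b)/(6LEI) = 347.9/EI
  relative rotation θ_0 = (304.5 + 347.9)/EI = 652.4/EI
A unit hogging moment at Y produces rotation L₁/(3EI) + L₂/(3EI) = 5.633/EI.
Slope continuity at Y: θ_0 = M_Y·5.633/EI, so M_Y = 652.4/5.633 = 115.8 kip·ft (hogging).
Span XY, ΣM about X with M_Y applied at Y: R_Y^{XY}·5.7 = 994.8 + 115.8, so R_Y^{XY} = 194.8 kip and R_X = 216.8 − 194.8 = 21.96 kip.
Span YZ, ΣM about Z: R_Y^{YZ}·11.2 = 198.8 + 115.8, so R_Y^{YZ} = 28.09 kip and R_Z = 71 − 28.09 = 42.91 kip.
R_Y = 194.8 + 28.09 = 222.9 kip.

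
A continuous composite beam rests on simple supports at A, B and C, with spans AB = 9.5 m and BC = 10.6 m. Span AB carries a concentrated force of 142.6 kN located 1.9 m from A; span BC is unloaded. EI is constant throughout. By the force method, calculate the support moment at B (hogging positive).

M_B = 61.47 kN·m

Take M_B as the redundant. Released structure: two simple spans AB and BC with a hinge at B.
End slopes at the hinge B, treating each span as simply supported:
  span AB: point load 142.6 at a = 1.9: Pab(L + a)/(6LEI) = 411.8/EI
  relative rotation θ_0 = (411.8 + 0)/EI = 411.8/EI
A unit hogging moment at B produces rotation L₁/(3EI) + L₂/(3EI) = 6.7/EI.
Compatibility: M_B·(L₁+L₂)/(3EI) = θ_0, giving M_B = 61.47 kN·m (hogging).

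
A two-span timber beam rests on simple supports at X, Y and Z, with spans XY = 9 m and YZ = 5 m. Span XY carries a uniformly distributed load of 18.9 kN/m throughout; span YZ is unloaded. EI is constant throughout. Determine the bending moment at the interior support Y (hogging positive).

Insert a hinge at Y; M_Y is the redundant, and each span becomes simply supported.
End slopes at the hinge Y, treating each span as simply supported:
  span XY: UDL 18.9: wL³/(24EI) = 574.1/EI
  relative rotation θ_0 = (574.1 + 0)/EI = 574.1/EI
A unit hogging moment at Y produces rotation L₁/(3EI) + L₂/(3EI) = 4.667/EI.
Compatibility: M_Y·(L₁+L₂)/(3EI) = θ_0, giving M_Y = 123 kN·m (hogging).

M_Y = 123 kN·m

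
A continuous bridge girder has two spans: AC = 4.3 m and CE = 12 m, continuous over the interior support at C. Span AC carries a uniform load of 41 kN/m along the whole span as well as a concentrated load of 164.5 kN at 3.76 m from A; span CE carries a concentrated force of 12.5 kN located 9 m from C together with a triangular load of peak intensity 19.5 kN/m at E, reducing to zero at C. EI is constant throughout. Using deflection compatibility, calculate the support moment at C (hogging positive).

M_C = 177.7 kN·m

Take M_C as the redundant. Released structure: two simple spans AC and CE with a hinge at C.
Rotations at C on the released spans (each span's end-slope, ×1/EI):
  span AC: UDL 41: wL³/(24EI) = 135.8/EI
  span AC: point load 164.5 at a = 3.76: Pab(L + a)/(6LEI) = 104.3/EI
  span CE: point load 12.5 at a = 9: Pab(L + b)/(6LEI) = 70.31/EI
  span CE: triangular load, peak 19.5: 7w₀L³/(360EI) = 655.2/EI
  relative rotation θ_0 = (240.2 + 725.5)/EI = 965.7/EI
A unit hogging moment at C produces rotation L₁/(3EI) + L₂/(3EI) = 5.433/EI.
Slope continuity at C: θ_0 = M_C·5.433/EI, so M_C = 965.7/5.433 = 177.7 kN·m (hogging).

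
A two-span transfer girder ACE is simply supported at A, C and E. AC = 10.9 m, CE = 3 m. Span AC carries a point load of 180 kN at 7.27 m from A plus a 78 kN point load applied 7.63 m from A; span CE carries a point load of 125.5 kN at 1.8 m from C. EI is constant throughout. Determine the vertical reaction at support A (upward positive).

Release continuity at C by inserting a hinge; the redundant is the internal moment M_C. The primary structure is two simply-supported spans AC and CE.
Discontinuity in slope at C on the released structure — sum the simple-span end rotations:
  span AC: point load 180 at a = 7.27: Pab(L + a)/(6LEI) = 1320/EI
  span AC: point load 78 at a = 7.63: Pab(L + a)/(6LEI) = 551.4/EI
  span CE: point load 125.5 at a = 1.8: Pab(L + b)/(6LEI) = 63.25/EI
  relative rotation θ_0 = (1871 + 63.25)/EI = 1934/EI
A unit hogging moment at C produces rotation L₁/(3EI) + L₂/(3EI) = 4.633/EI.
Slope continuity at C: θ_0 = M_C·4.633/EI, so M_C = 1934/4.633 = 417.5 kN·m (hogging).
Span AC, ΣM about A with M_C applied at C: R_C^{AC}·10.9 = 1904 + 417.5, so R_C^{AC} = 213 kN and R_A = 258 − 213 = 45.04 kN.

R_A = 45.04 kN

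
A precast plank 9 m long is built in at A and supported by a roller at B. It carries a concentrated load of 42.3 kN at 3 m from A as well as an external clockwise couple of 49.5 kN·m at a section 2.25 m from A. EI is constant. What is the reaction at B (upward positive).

Remove the prop at B; the released (primary) structure is a cantilever built in at A.
Primary-structure tip deflection at B by superposition:
  point load 42.3 at a = 3: Pa²(3L − a)/(6EI) = 1523/EI
  clockwise couple 49.5 at a = 2.25: M₀a(2L − a)/(2EI) = 877.1/EI
  δ_0 = 2400/EI
Flexibility coefficient — unit upward force at B: δ_{BB} = L³/(3EI) = 243/EI.
The prop prevents deflection at B: R_B = δ_0/δ_{BB} = 2400/243 = 9.876 kN.

R_B = 9.876 kN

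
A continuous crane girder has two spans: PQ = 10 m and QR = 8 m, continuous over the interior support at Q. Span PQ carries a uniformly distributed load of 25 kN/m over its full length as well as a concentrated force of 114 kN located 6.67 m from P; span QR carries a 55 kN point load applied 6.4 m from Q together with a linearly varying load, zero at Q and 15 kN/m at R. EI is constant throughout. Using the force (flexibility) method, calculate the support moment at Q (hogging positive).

M_Q = 334.5 kN·m

Insert a hinge at Q; M_Q is the redundant, and each span becomes simply supported.
Discontinuity in slope at Q on the released structure — sum the simple-span end rotations:
  span PQ: UDL 25: wL³/(24EI) = 1042/EI
  span PQ: point load 114 at a = 6.67: Pab(L + a)/(6LEI) = 703.5/EI
  span QR: point load 55 at a = 6.4: Pab(L + b)/(6LEI) = 112.6/EI
  span QR: triangular load, peak 15: 7w₀L³/(360EI) = 149.3/EI
  relative rotation θ_0 = (1745 + 262)/EI = 2007/EI
A unit hogging moment at Q produces rotation L₁/(3EI) + L₂/(3EI) = 6/EI.
Compatibility: M_Q·(L₁+L₂)/(3EI) = θ_0, giving M_Q = 334.5 kN·m (hogging).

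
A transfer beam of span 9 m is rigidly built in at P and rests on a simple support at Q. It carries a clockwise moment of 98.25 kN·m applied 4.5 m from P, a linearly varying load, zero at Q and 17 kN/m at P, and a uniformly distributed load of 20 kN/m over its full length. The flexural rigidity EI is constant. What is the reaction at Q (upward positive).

R_Q = 95.08 kN

Remove the prop at Q; the released (primary) structure is a cantilever built in at P.
Primary-structure tip deflection at Q by superposition:
  clockwise couple 98.25 at a = 4.5: M₀a(2L − a)/(2EI) = 2984/EI
  triangular load, peak 17 at the fixed end: w₀L⁴/(30EI) = 3718/EI
  UDL 20: wL⁴/(8EI) = 16402/EI
  δ_0 = 23105/EI
Flexibility coefficient — unit upward force at Q: δ_{QQ} = L³/(3EI) = 243/EI.
Compatibility at Q: δ_0 − R_Q·δ_{QQ} = 0, so R_Q = 23105/243 = 95.08 kN.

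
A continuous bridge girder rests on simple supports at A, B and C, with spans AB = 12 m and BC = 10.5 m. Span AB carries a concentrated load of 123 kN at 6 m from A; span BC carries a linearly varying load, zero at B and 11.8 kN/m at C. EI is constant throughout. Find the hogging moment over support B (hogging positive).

M_B = 183 kN·m

Release continuity at B by inserting a hinge; the redundant is the internal moment M_B. The primary structure is two simply-supported spans AB and BC.
Discontinuity in slope at B on the released structure — sum the simple-span end rotations:
  span AB: point load 123 at a = 6: Pab(L + a)/(6LEI) = 1107/EI
  span BC: triangular load, peak 11.8: 7w₀L³/(360EI) = 265.6/EI
  relative rotation θ_0 = (1107 + 265.6)/EI = 1373/EI
A unit hogging moment at B produces rotation L₁/(3EI) + L₂/(3EI) = 7.5/EI.
Slope continuity at B: θ_0 = M_B·7.5/EI, so M_B = 1373/7.5 = 183 kN·m (hogging).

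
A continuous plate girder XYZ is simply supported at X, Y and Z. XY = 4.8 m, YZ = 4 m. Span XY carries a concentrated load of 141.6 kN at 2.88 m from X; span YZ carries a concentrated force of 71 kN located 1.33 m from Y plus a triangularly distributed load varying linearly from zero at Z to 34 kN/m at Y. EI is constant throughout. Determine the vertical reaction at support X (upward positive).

R_X = 33.4 kN

Insert a hinge at Y; M_Y is the redundant, and each span becomes simply supported.
End slopes at the hinge Y, treating each span as simply supported:
  span XY: point load 141.6 at a = 2.88: Pab(L + a)/(6LEI) = 208.8/EI
  span YZ: point load 71 at a = 1.33: Pab(L + b)/(6LEI) = 70.07/EI
  span YZ: triangular load, peak 34: w₀L³/(45EI) = 48.36/EI
  relative rotation θ_0 = (208.8 + 118.4)/EI = 327.2/EI
A unit hogging moment at Y produces rotation L₁/(3EI) + L₂/(3EI) = 2.933/EI.
Compatibility: M_Y·(L₁+L₂)/(3EI) = θ_0, giving M_Y = 111.6 kN·m (hogging).
Span XY, ΣM about X with M_Y applied at Y: R_Y^{XY}·4.8 = 407.8 + 111.6, so R_Y^{XY} = 108.2 kN and R_X = 141.6 − 108.2 = 33.4 kN.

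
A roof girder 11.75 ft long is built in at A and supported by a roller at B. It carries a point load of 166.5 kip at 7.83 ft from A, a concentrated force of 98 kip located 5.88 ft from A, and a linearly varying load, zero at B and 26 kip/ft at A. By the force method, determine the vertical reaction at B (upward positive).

R_B = 147.5 kip

Choose R_B as the redundant. The primary structure is the cantilever fixed at A.
Free-end deflection of the primary structure under the applied loading (downward +):
  point load 166.5 at a = 7.83: Pa²(3L − a)/(6EI) = 46650/EI
  point load 98 at a = 5.88: Pa²(3L − a)/(6EI) = 16586/EI
  triangular load, peak 26 at the fixed end: w₀L⁴/(30EI) = 16520/EI
  δ_0 = 79756/EI
Tip deflection under a unit load at B: L³/(3EI) = 540.7/EI.
The prop prevents deflection at B: R_B = δ_0/δ_{BB} = 79756/540.7 = 147.5 kip.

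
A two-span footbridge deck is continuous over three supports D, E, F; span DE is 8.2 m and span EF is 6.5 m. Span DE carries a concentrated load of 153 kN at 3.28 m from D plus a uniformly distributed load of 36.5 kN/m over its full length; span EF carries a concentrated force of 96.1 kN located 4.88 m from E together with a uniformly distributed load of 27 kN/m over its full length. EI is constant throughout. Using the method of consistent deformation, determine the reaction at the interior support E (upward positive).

Insert a hinge at E; M_E is the redundant, and each span becomes simply supported.
Discontinuity in slope at E on the released structure — sum the simple-span end rotations:
  span DE: point load 153 at a = 3.28: Pab(L + a)/(6LEI) = 576.1/EI
  span DE: UDL 36.5: wL³/(24EI) = 838.5/EI
  span EF: point load 96.1 at a = 4.88: Pab(L + b)/(6LEI) = 158.2/EI
  span EF: UDL 27: wL³/(24EI) = 309/EI
  relative rotation θ_0 = (1415 + 467.1)/EI = 1882/EI
A unit hogging moment at E produces rotation L₁/(3EI) + L₂/(3EI) = 4.9/EI.
Compatibility: M_E·(L₁+L₂)/(3EI) = θ_0, giving M_E = 384 kN·m (hogging).
Span DE, ΣM about D with M_E applied at E: R_E^{DE}·8.2 = 1729 + 384, so R_E^{DE} = 257.7 kN and R_D = 452.3 − 257.7 = 194.6 kN.
Span EF, ΣM about F: R_E^{EF}·6.5 = 726.1 + 384, so R_E^{EF} = 170.8 kN and R_F = 271.6 − 170.8 = 100.8 kN.
R_E = 257.7 + 170.8 = 428.5 kN.

R_E = 428.5 kN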